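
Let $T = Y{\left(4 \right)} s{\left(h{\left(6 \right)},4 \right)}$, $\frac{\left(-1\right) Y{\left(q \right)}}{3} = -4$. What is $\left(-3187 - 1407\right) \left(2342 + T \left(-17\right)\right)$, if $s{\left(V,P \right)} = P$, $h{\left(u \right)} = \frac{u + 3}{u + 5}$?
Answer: $-7010444$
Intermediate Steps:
$h{\left(u \right)} = \frac{3 + u}{5 + u}$
$Y{\left(q \right)} = 12$ ($Y{\left(q \right)} = \left(-3\right) \left(-4\right) = 12$)
$T = 48$ ($T = 12 \cdot 4 = 48$)
$\left(-3187 - 1407\right) \left(2342 + T \left(-17\right)\right) = \left(-3187 - 1407\right) \left(2342 + 48 \left(-17\right)\right) = - 4594 \left(2342 - 816\right) = \left(-4594\right) 1526 = -7010444$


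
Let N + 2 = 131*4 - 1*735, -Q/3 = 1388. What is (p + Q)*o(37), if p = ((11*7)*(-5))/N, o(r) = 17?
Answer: -15071299/213 ≈ -70757.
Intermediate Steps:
Q = -4164 (Q = -3*1388 = -4164)
N = -213 (N = -2 + (131*4 - 1*735) = -2 + (524 - 735) = -2 - 211 = -213)
p = 385/213 (p = ((11*7)*(-5))/(-213) = (77*(-5))*(-1/213) = -385*(-1/213) = 385/213 ≈ 1.8075)
(p + Q)*o(37) = (385/213 - 4164)*17 = -886547/213*17 = -15071299/213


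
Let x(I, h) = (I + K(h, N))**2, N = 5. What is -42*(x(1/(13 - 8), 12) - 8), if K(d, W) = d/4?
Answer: -2352/25 ≈ -94.080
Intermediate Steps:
K(d, W) = d/4 (K(d, W) = d*(1/4) = d/4)
x(I, h) = (I + h/4)**2
-42*(x(1/(13 - 8), 12) - 8) = -42*((12 + 4/(13 - 8))**2/16 - 8) = -42*((12 + 4/5)**2/16 - 8) = -42*((64/5)**2/16 - 8) = -42*((1/16)*(4096/25) - 8) = -42*(256/25 - 8) = -42*56/25 = -2352/25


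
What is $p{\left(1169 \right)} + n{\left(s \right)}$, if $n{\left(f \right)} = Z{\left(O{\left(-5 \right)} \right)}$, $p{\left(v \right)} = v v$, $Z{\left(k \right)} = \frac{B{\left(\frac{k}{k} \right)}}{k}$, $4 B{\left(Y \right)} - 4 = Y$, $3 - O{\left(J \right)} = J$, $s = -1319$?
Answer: $\frac{43729957}{32} \approx 1.3666 \cdot 10^{6}$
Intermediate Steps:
$O{\left(J \right)} = 3 - J$
$B{\left(Y \right)} = 1 + \frac{Y}{4}$
$Z{\left(k \right)} = \frac{5}{4 k}$ ($Z{\left(k \right)} = \frac{1 + \frac{k \frac{1}{k}}{4}}{k} = \frac{1 + \frac{1}{4} \cdot 1}{k} = \frac{1 + \frac{1}{4}}{k} = \frac{5}{4 k}$)
$p{\left(v \right)} = v^{2}$
$n{\left(f \right)} = \frac{5}{32}$ ($n{\left(f \right)} = \frac{5}{4 \left(3 - -5\right)} = \frac{5}{4 \left(3 + 5\right)} = \frac{5}{4 \cdot 8} = \frac{5}{4} \cdot \frac{1}{8} = \frac{5}{32}$)
$p{\left(1169 \right)} + n{\left(s \right)} = 1169^{2} + \frac{5}{32} = 1366561 + \frac{5}{32} = \frac{43729957}{32}$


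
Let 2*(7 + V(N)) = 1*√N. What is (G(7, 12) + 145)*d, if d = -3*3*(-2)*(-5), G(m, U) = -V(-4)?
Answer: -13680 + 90*I ≈ -13680.0 + 90.0*I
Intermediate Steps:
V(N) = -7 + √N/2 (V(N) = -7 + (1*√N)/2 = -7 + √N/2)
G(m, U) = 7 - I (G(m, U) = -(-7 + √(-4)/2) = -(-7 + (2*I)/2) = -(-7 + I) = 7 - I)
d = -90 (d = -(-18)*(-5) = -3*30 = -90)
(G(7, 12) + 145)*d = ((7 - I) + 145)*(-90) = (152 - I)*(-90) = -13680 + 90*I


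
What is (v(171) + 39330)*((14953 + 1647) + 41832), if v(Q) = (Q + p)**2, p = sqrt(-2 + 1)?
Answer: 4006682240 + 19983744*I ≈ 4.0067e+9 + 1.9984e+7*I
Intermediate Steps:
p = I (p = sqrt(-1) = I ≈ 1.0*I)
v(Q) = (I + Q)**2 (v(Q) = (Q + I)**2 = (I + Q)**2)
(v(171) + 39330)*((14953 + 1647) + 41832) = ((I + 171)**2 + 39330)*((14953 + 1647) + 41832) = ((171 + I)**2 + 39330)*(16600 + 41832) = (39330 + (171 + I)**2)*58432 = 2298130560 + 58432*(171 + I)**2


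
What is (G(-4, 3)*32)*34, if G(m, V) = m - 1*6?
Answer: -10880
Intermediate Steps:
G(m, V) = -6 + m (G(m, V) = m - 6 = -6 + m)
(G(-4, 3)*32)*34 = ((-6 - 4)*32)*34 = -10*32*34 = -320*34 = -10880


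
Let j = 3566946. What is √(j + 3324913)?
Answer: √6891859 ≈ 2625.2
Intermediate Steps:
√(j + 3324913) = √(3566946 + 3324913) = √6891859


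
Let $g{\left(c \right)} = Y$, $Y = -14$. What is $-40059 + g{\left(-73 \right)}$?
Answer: $-40073$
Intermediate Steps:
$g{\left(c \right)} = -14$
$-40059 + g{\left(-73 \right)} = -40059 - 14 = -40073$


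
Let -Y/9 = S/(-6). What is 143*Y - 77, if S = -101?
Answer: -43483/2 ≈ -21742.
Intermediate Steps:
Y = -303/2 (Y = -(-909)/(-6) = -(-909)*(-1)/6 = -9*101/6 = -303/2 ≈ -151.50)
143*Y - 77 = 143*(-303/2) - 77 = -43329/2 - 77 = -43483/2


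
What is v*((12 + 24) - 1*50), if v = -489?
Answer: 6846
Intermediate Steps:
v*((12 + 24) - 1*50) = -489*((12 + 24) - 1*50) = -489*(36 - 50) = -489*(-14) = 6846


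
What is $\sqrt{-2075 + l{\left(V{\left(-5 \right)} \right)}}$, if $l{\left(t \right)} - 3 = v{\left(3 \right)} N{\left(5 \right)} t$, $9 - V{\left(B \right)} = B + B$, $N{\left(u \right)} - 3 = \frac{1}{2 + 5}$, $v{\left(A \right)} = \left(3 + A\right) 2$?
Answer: $\frac{4 i \sqrt{4151}}{7} \approx 36.816 i$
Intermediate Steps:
$v{\left(A \right)} = 6 + 2 A$
$N{\left(u \right)} = \frac{22}{7}$ ($N{\left(u \right)} = 3 + \frac{1}{2 + 5} = 3 + \frac{1}{7} = \frac{22}{7}$)
$V{\left(B \right)} = 9 - 2 B$ ($V{\left(B \right)} = 9 - \left(B + B\right) = 9 - 2 B$)
$l{\left(t \right)} = 3 + \frac{264 t}{7}$ ($l{\left(t \right)} = 3 + \left(6 + 2 \cdot 3\right) \frac{22}{7} t = 3 + \left(6 + 6\right) \frac{22}{7} t = 3 + 12 \cdot \frac{22}{7} t = 3 + \frac{264 t}{7}$)
$\sqrt{-2075 + l{\left(V{\left(-5 \right)} \right)}} = \sqrt{-2075 + \left(3 + \frac{264 \left(9 - -10\right)}{7}\right)} = \sqrt{-2075 + \left(3 + \frac{264 \left(9 + 10\right)}{7}\right)} = \sqrt{-2075 + \left(3 + \frac{264}{7} \cdot 19\right)} = \sqrt{-2075 + \left(3 + \frac{5016}{7}\right)} = \sqrt{-2075 + \frac{5037}{7}} = \sqrt{- \frac{9488}{7}} = \frac{4 i \sqrt{4151}}{7}$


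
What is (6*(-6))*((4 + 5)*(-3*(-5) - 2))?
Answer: -4212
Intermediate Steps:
(6*(-6))*((4 + 5)*(-3*(-5) - 2)) = -324*(15 - 2) = -324*13 = -36*117 = -4212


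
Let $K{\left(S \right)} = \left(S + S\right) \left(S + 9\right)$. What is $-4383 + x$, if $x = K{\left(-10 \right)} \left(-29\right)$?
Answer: $-4963$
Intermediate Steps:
$K{\left(S \right)} = 2 S \left(9 + S\right)$
$x = -580$ ($x = 2 \left(-10\right) \left(9 - 10\right) \left(-29\right) = 2 \left(-10\right) \left(-1\right) \left(-29\right) = 20 \left(-29\right) = -580$)
$-4383 + x = -4383 - 580 = -4963$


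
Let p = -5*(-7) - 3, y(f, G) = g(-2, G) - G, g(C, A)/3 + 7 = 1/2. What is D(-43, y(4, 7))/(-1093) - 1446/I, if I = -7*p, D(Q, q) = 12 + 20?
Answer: 786655/122416 ≈ 6.4261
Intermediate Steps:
g(C, A) = -39/2 (g(C, A) = -21 + 3/2 = -39/2)
y(f, G) = -39/2 - G
p = 32 (p = 35 - 3 = 32)
D(Q, q) = 32
I = -224 (I = -7*32 = -224)
D(-43, y(4, 7))/(-1093) - 1446/I = 32/(-1093) - 1446/(-224) = 32*(-1/1093) - 1446*(-1/224) = -32/1093 + 723/112 = 786655/122416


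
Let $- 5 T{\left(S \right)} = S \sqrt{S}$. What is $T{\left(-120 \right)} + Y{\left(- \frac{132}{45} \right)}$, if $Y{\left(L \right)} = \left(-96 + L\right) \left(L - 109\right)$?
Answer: $\frac{2491636}{225} + 48 i \sqrt{30} \approx 11074.0 + 262.91 i$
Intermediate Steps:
$T{\left(S \right)} = - \frac{S^{\frac{3}{2}}}{5}$ ($T{\left(S \right)} = - \frac{S \sqrt{S}}{5} = - \frac{S^{\frac{3}{2}}}{5}$)
$Y{\left(L \right)} = \left(-109 + L\right) \left(-96 + L\right)$ ($Y{\left(L \right)} = \left(-96 + L\right) \left(-109 + L\right) = \left(-109 + L\right) \left(-96 + L\right)$)
$T{\left(-120 \right)} + Y{\left(- \frac{132}{45} \right)} = - \frac{\left(-120\right)^{\frac{3}{2}}}{5} + \left(10464 + \left(- \frac{132}{45}\right)^{2} - 205 \left(- \frac{132}{45}\right)\right) = - \frac{\left(-240\right) i \sqrt{30}}{5} + \left(10464 + \left(\left(-132\right) \frac{1}{45}\right)^{2} - 205 \left(\left(-132\right) \frac{1}{45}\right)\right) = 48 i \sqrt{30} + \left(10464 + \left(- \frac{44}{15}\right)^{2} - - \frac{1804}{3}\right) = 48 i \sqrt{30} + \left(10464 + \frac{1936}{225} + \frac{1804}{3}\right) = 48 i \sqrt{30} + \frac{2491636}{225} = \frac{2491636}{225} + 48 i \sqrt{30}$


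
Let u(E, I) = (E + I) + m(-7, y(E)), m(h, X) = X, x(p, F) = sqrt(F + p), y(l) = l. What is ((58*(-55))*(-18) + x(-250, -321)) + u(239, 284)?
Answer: 58182 + I*sqrt(571) ≈ 58182.0 + 23.896*I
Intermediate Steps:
u(E, I) = I + 2*E (u(E, I) = (E + I) + E = I + 2*E)
((58*(-55))*(-18) + x(-250, -321)) + u(239, 284) = ((58*(-55))*(-18) + sqrt(-321 - 250)) + (284 + 2*239) = (-3190*(-18) + sqrt(-571)) + (284 + 478) = (57420 + I*sqrt(571)) + 762 = 58182 + I*sqrt(571)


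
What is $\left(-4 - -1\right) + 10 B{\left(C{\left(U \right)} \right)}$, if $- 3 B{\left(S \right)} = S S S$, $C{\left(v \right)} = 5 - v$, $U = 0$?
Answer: $- \frac{1259}{3} \approx -419.67$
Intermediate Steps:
$B{\left(S \right)} = - \frac{S^{3}}{3}$ ($B{\left(S \right)} = - \frac{S S S}{3} = - \frac{S^{2} S}{3} = - \frac{S^{3}}{3}$)
$\left(-4 - -1\right) + 10 B{\left(C{\left(U \right)} \right)} = \left(-4 - -1\right) + 10 \left(- \frac{\left(5 - 0\right)^{3}}{3}\right) = \left(-4 + 1\right) + 10 \left(- \frac{\left(5 + 0\right)^{3}}{3}\right) = -3 + 10 \left(- \frac{5^{3}}{3}\right) = -3 + 10 \left(\left(- \frac{1}{3}\right) 125\right) = -3 + 10 \left(- \frac{125}{3}\right) = -3 - \frac{1250}{3} = - \frac{1259}{3}$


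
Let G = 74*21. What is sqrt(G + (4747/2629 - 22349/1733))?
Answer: 2*sqrt(8006795901078414)/4556057 ≈ 39.280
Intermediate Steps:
G = 1554
sqrt(G + (4747/2629 - 22349/1733)) = sqrt(1554 + (4747/2629 - 22349/1733)) = sqrt(1554 - 50528970/4556057) = sqrt(7029583608/4556057) = 2*sqrt(8006795901078414)/4556057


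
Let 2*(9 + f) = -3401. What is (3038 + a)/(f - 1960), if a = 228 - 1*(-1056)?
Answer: -8644/7339 ≈ -1.1778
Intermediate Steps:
f = -3419/2 (f = -9 + (½)*(-3401) = -9 - 3401/2 = -3419/2 ≈ -1709.5)
a = 1284 (a = 228 + 1056 = 1284)
(3038 + a)/(f - 1960) = (3038 + 1284)/(-3419/2 - 1960) = 4322/(-7339/2) = 4322*(-2/7339) = -8644/7339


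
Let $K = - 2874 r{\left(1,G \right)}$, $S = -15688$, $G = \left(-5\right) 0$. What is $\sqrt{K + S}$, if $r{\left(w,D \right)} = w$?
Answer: $i \sqrt{18562} \approx 136.24 i$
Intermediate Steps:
$G = 0$
$K = -2874$ ($K = \left(-2874\right) 1 = -2874$)
$\sqrt{K + S} = \sqrt{-2874 - 15688} = \sqrt{-18562} = i \sqrt{18562}$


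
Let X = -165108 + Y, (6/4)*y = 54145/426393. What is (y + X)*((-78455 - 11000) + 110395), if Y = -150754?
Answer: -2820226624475840/426393 ≈ -6.6141e+9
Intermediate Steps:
y = 108290/1279179 (y = 2*(54145/426393)/3 = 2*(54145*(1/426393))/3 = (⅔)*(54145/426393) = 108290/1279179 ≈ 0.084656)
X = -315862 (X = -165108 - 150754 = -315862)
(y + X)*((-78455 - 11000) + 110395) = (108290/1279179 - 315862)*((-78455 - 11000) + 110395) = -404043929008*(-89455 + 110395)/1279179 = -404043929008/1279179*20940 = -2820226624475840/426393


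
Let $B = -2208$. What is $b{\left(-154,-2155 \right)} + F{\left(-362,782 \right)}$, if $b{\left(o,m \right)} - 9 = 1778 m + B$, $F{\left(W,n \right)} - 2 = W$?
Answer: $-3834149$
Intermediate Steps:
$F{\left(W,n \right)} = 2 + W$
$b{\left(o,m \right)} = -2199 + 1778 m$ ($b{\left(o,m \right)} = 9 + \left(1778 m - 2208\right) = 9 + \left(-2208 + 1778 m\right) = -2199 + 1778 m$)
$b{\left(-154,-2155 \right)} + F{\left(-362,782 \right)} = \left(-2199 + 1778 \left(-2155\right)\right) + \left(2 - 362\right) = \left(-2199 - 3831590\right) - 360 = -3833789 - 360 = -3834149$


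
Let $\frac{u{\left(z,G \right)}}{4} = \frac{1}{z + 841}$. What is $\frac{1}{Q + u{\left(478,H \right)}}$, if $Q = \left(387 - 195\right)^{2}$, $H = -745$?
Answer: $\frac{1319}{48623620} \approx 2.7127 \cdot 10^{-5}$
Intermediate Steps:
$u{\left(z,G \right)} = \frac{4}{841 + z}$ ($u{\left(z,G \right)} = \frac{4}{z + 841} = \frac{4}{841 + z}$)
$Q = 36864$ ($Q = 192^{2} = 36864$)
$\frac{1}{Q + u{\left(478,H \right)}} = \frac{1}{36864 + \frac{4}{841 + 478}} = \frac{1}{36864 + \frac{4}{1319}} = \frac{1}{\frac{48623620}{1319}} = \frac{1319}{48623620}$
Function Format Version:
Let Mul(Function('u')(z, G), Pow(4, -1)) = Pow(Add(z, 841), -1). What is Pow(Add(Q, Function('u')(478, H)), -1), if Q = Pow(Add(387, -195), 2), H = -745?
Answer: Rational(1319, 48623620) ≈ 2.7127e-5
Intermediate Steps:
Function('u')(z, G) = Mul(4, Pow(Add(841, z), -1)) (Function('u')(z, G) = Mul(4, Pow(Add(z, 841), -1)) = Mul(4, Pow(Add(841, z), -1)))
Q = 36864 (Q = Pow(192, 2) = 36864)
Pow(Add(Q, Function('u')(478, H)), -1) = Pow(Add(36864, Mul(4, Pow(Add(841, 478), -1))), -1) = Pow(Add(36864, Mul(4, Pow(1319, -1))), -1) = Pow(Add(36864, Mul(4, Rational(1, 1319))), -1) = Pow(Add(36864, Rational(4, 1319)), -1) = Pow(Rational(48623620, 1319), -1) = Rational(1319, 48623620)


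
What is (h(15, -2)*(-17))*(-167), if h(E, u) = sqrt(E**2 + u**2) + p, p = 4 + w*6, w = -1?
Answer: -5678 + 2839*sqrt(229) ≈ 37284.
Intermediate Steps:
p = -2 (p = 4 - 1*6 = 4 - 6 = -2)
h(E, u) = -2 + sqrt(E**2 + u**2) (h(E, u) = sqrt(E**2 + u**2) - 2 = -2 + sqrt(E**2 + u**2))
(h(15, -2)*(-17))*(-167) = ((-2 + sqrt(15**2 + (-2)**2))*(-17))*(-167) = ((-2 + sqrt(225 + 4))*(-17))*(-167) = ((-2 + sqrt(229))*(-17))*(-167) = (34 - 17*sqrt(229))*(-167) = -5678 + 2839*sqrt(229)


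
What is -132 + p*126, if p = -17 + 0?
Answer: -2274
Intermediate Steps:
p = -17
-132 + p*126 = -132 - 17*126 = -132 - 2142 = -2274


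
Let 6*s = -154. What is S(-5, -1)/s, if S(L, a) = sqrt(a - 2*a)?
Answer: -3/77 ≈ -0.038961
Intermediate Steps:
s = -77/3 (s = (1/6)*(-154) = -77/3 ≈ -25.667)
S(L, a) = sqrt(-a)
S(-5, -1)/s = sqrt(-1*(-1))/(-77/3) = -3*sqrt(1)/77 = -3/77*1 = -3/77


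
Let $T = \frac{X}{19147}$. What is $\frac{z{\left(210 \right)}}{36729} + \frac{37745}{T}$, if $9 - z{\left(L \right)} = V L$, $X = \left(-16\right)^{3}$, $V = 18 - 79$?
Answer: $- \frac{8848041631937}{50147328} \approx -1.7644 \cdot 10^{5}$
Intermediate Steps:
$V = -61$
$X = -4096$
$T = - \frac{4096}{19147} \approx -0.21392$
$z{\left(L \right)} = 9 + 61 L$ ($z{\left(L \right)} = 9 - - 61 L = 9 + 61 L$)
$\frac{z{\left(210 \right)}}{36729} + \frac{37745}{T} = \frac{9 + 61 \cdot 210}{36729} + \frac{37745}{- \frac{4096}{19147}} = \left(9 + 12810\right) \frac{1}{36729} + 37745 \left(- \frac{19147}{4096}\right) = 12819 \cdot \frac{1}{36729} - \frac{722703515}{4096} = \frac{4273}{12243} - \frac{722703515}{4096} = - \frac{8848041631937}{50147328}$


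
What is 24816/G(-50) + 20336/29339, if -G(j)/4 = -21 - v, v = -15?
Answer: 30356862/29339 ≈ 1034.7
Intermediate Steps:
G(j) = 24 (G(j) = -4*(-21 - 1*(-15)) = -4*(-21 + 15) = -4*(-6) = 24)
24816/G(-50) + 20336/29339 = 24816/24 + 20336/29339 = 24816*(1/24) + 20336*(1/29339) = 1034 + 20336/29339 = 30356862/29339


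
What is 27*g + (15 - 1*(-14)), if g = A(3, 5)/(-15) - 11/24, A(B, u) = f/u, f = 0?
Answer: 133/8 ≈ 16.625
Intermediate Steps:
A(B, u) = 0 (A(B, u) = 0/u = 0)
g = -11/24 (g = 0/(-15) - 11/24 = 0*(-1/15) - 11*1/24 = 0 - 11/24 = -11/24 ≈ -0.45833)
27*g + (15 - 1*(-14)) = 27*(-11/24) + (15 - 1*(-14)) = -99/8 + (15 + 14) = -99/8 + 29 = 133/8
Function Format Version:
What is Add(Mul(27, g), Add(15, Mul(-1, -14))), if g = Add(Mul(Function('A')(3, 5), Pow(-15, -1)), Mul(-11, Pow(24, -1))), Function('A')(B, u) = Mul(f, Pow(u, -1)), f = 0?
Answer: Rational(133, 8) ≈ 16.625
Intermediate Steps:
Function('A')(B, u) = 0 (Function('A')(B, u) = Mul(0, Pow(u, -1)) = 0)
g = Rational(-11, 24) (g = Add(Mul(0, Pow(-15, -1)), Mul(-11, Pow(24, -1))) = Add(Mul(0, Rational(-1, 15)), Mul(-11, Rational(1, 24))) = Add(0, Rational(-11, 24)) = Rational(-11, 24) ≈ -0.45833)
Add(Mul(27, g), Add(15, Mul(-1, -14))) = Add(Mul(27, Rational(-11, 24)), Add(15, Mul(-1, -14))) = Add(Rational(-99, 8), Add(15, 14)) = Add(Rational(-99, 8), 29) = Rational(133, 8)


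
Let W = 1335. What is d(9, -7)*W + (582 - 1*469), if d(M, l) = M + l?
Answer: 2783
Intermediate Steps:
d(9, -7)*W + (582 - 1*469) = (9 - 7)*1335 + (582 - 1*469) = 2*1335 + (582 - 469) = 2670 + 113 = 2783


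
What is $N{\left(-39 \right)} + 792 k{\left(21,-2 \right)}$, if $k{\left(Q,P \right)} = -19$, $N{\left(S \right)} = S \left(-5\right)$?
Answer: $-14853$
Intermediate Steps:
$N{\left(S \right)} = - 5 S$
$N{\left(-39 \right)} + 792 k{\left(21,-2 \right)} = \left(-5\right) \left(-39\right) + 792 \left(-19\right) = 195 - 15048 = -14853$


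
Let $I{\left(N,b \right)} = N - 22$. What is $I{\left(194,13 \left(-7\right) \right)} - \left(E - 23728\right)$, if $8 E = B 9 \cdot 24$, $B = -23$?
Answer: $24521$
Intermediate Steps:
$E = -621$ ($E = \frac{\left(-23\right) 9 \cdot 24}{8} = \frac{\left(-207\right) 24}{8} = \frac{1}{8} \left(-4968\right) = -621$)
$I{\left(N,b \right)} = -22 + N$ ($I{\left(N,b \right)} = N - 22 = -22 + N$)
$I{\left(194,13 \left(-7\right) \right)} - \left(E - 23728\right) = \left(-22 + 194\right) - \left(-621 - 23728\right) = 172 - \left(-621 - 23728\right) = 172 - -24349 = 172 + 24349 = 24521$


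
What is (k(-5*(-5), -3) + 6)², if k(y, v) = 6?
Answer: 144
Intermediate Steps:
(k(-5*(-5), -3) + 6)² = (6 + 6)² = 12² = 144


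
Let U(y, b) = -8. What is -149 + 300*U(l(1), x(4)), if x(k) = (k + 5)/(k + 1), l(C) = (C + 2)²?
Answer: -2549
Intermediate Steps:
l(C) = (2 + C)²
x(k) = (5 + k)/(1 + k)
-149 + 300*U(l(1), x(4)) = -149 + 300*(-8) = -149 - 2400 = -2549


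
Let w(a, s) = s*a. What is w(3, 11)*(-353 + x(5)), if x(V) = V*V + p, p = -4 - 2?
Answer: -11022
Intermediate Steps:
w(a, s) = a*s
p = -6
x(V) = -6 + V² (x(V) = V*V - 6 = V² - 6 = -6 + V²)
w(3, 11)*(-353 + x(5)) = (3*11)*(-353 + (-6 + 5²)) = 33*(-353 + (-6 + 25)) = 33*(-353 + 19) = 33*(-334) = -11022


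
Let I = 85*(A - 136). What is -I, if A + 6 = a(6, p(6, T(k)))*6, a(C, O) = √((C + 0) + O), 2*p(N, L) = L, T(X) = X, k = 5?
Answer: 12070 - 255*√34 ≈ 10583.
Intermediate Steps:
p(N, L) = L/2
a(C, O) = √(C + O)
A = -6 + 3*√34 (A = -6 + √(6 + (½)*5)*6 = -6 + √(6 + 5/2)*6 = -6 + √(17/2)*6 = -6 + (√34/2)*6 = -6 + 3*√34 ≈ 11.493)
I = -12070 + 255*√34 (I = 85*((-6 + 3*√34) - 136) = 85*(-142 + 3*√34) = -12070 + 255*√34 ≈ -10583.)
-I = -(-12070 + 255*√34) = 12070 - 255*√34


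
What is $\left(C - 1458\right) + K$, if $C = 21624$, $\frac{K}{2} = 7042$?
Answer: $34250$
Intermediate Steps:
$K = 14084$ ($K = 2 \cdot 7042 = 14084$)
$\left(C - 1458\right) + K = \left(21624 - 1458\right) + 14084 = 20166 + 14084 = 34250$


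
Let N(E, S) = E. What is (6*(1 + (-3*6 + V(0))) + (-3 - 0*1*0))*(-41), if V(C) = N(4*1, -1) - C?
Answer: 3321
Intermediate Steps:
V(C) = 4 - C (V(C) = 4*1 - C = 4 - C)
(6*(1 + (-3*6 + V(0))) + (-3 - 0*1*0))*(-41) = (6*(1 + (-3*6 + (4 - 1*0))) + (-3 - 0*1*0))*(-41) = (6*(1 + (-18 + (4 + 0))) + (-3 - 0*0))*(-41) = (6*(1 + (-18 + 4)) + (-3 - 1*0))*(-41) = (6*(1 - 14) + (-3 + 0))*(-41) = (6*(-13) - 3)*(-41) = (-78 - 3)*(-41) = -81*(-41) = 3321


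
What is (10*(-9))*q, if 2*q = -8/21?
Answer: 120/7 ≈ 17.143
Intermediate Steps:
q = -4/21 (q = (-8/21)/2 = (-8*1/21)/2 = (½)*(-8/21) = -4/21 ≈ -0.19048)
(10*(-9))*q = (10*(-9))*(-4/21) = -90*(-4/21) = 120/7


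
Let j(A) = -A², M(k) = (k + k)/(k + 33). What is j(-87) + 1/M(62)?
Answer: -938461/124 ≈ -7568.2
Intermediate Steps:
M(k) = 2*k/(33 + k) (M(k) = (2*k)/(33 + k) = 2*k/(33 + k))
j(-87) + 1/M(62) = -1*(-87)² + 1/(2*62/(33 + 62)) = -1*7569 + 1/(2*62/95) = -7569 + 1/(2*62*(1/95)) = -7569 + 1/(124/95) = -7569 + 95/124 = -938461/124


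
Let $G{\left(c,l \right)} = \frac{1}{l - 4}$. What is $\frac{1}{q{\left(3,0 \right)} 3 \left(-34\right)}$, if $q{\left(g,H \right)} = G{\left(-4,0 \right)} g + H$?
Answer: $\frac{2}{153} \approx 0.013072$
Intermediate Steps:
$G{\left(c,l \right)} = \frac{1}{-4 + l}$
$q{\left(g,H \right)} = H - \frac{g}{4}$ ($q{\left(g,H \right)} = \frac{g}{-4 + 0} + H = \frac{g}{-4} + H = - \frac{g}{4} + H = H - \frac{g}{4}$)
$\frac{1}{q{\left(3,0 \right)} 3 \left(-34\right)} = \frac{1}{\left(0 - \frac{3}{4}\right) 3 \left(-34\right)} = \frac{1}{\left(- \frac{3}{4}\right) 3 \left(-34\right)} = \frac{1}{\left(- \frac{9}{4}\right) \left(-34\right)} = \frac{1}{\frac{153}{2}} = \frac{2}{153}$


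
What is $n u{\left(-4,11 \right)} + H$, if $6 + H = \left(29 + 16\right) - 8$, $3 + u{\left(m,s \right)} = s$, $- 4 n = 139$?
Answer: $-247$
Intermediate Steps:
$n = - \frac{139}{4}$ ($n = \left(- \frac{1}{4}\right) 139 = - \frac{139}{4} \approx -34.75$)
$u{\left(m,s \right)} = -3 + s$
$H = 31$ ($H = -6 + \left(\left(29 + 16\right) - 8\right) = -6 + \left(45 - 8\right) = -6 + 37 = 31$)
$n u{\left(-4,11 \right)} + H = - \frac{139 \left(-3 + 11\right)}{4} + 31 = \left(- \frac{139}{4}\right) 8 + 31 = -278 + 31 = -247$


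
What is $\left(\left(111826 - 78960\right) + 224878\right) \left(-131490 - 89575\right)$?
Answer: $-56978177360$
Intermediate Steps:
$\left(\left(111826 - 78960\right) + 224878\right) \left(-131490 - 89575\right) = \left(\left(111826 - 78960\right) + 224878\right) \left(-221065\right) = \left(32866 + 224878\right) \left(-221065\right) = 257744 \left(-221065\right) = -56978177360$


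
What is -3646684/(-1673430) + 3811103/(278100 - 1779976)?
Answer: -450373457053/1256642177340 ≈ -0.35839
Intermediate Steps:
-3646684/(-1673430) + 3811103/(278100 - 1779976) = -3646684*(-1/1673430) + 3811103/(-1501876) = 1823342/836715 + 3811103*(-1/1501876) = 1823342/836715 - 3811103/1501876 = -450373457053/1256642177340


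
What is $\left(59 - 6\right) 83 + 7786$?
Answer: $12185$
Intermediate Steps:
$\left(59 - 6\right) 83 + 7786 = 53 \cdot 83 + 7786 = 4399 + 7786 = 12185$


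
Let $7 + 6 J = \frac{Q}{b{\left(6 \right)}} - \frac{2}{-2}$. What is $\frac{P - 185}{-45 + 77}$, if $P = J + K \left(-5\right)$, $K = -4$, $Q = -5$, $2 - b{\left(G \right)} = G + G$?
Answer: $- \frac{1991}{384} \approx -5.1849$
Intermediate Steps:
$b{\left(G \right)} = 2 - 2 G$ ($b{\left(G \right)} = 2 - \left(G + G\right) = 2 - 2 G$)
$J = - \frac{11}{12}$ ($J = - \frac{7}{6} + \frac{- \frac{5}{2 - 12} - \frac{2}{-2}}{6} = - \frac{7}{6} + \frac{- \frac{5}{2 - 12} - -1}{6} = - \frac{7}{6} + \frac{- \frac{5}{-10} + 1}{6} = - \frac{7}{6} + \frac{\left(-5\right) \left(- \frac{1}{10}\right) + 1}{6} = - \frac{7}{6} + \frac{\frac{1}{2} + 1}{6} = - \frac{7}{6} + \frac{1}{6} \cdot \frac{3}{2} = - \frac{7}{6} + \frac{1}{4} = - \frac{11}{12} \approx -0.91667$)
$P = \frac{229}{12}$ ($P = - \frac{11}{12} - -20 = - \frac{11}{12} + 20 = \frac{229}{12} \approx 19.083$)
$\frac{P - 185}{-45 + 77} = \frac{\frac{229}{12} - 185}{-45 + 77} = - \frac{1991}{12 \cdot 32} = \left(- \frac{1991}{12}\right) \frac{1}{32} = - \frac{1991}{384}$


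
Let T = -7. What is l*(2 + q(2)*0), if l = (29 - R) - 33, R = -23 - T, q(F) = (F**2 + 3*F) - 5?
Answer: 24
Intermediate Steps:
q(F) = -5 + F**2 + 3*F
R = -16 (R = -23 - 1*(-7) = -23 + 7 = -16)
l = 12 (l = (29 - 1*(-16)) - 33 = (29 + 16) - 33 = 45 - 33 = 12)
l*(2 + q(2)*0) = 12*(2 + (-5 + 2**2 + 3*2)*0) = 12*(2 + (-5 + 4 + 6)*0) = 12*(2 + 5*0) = 12*(2 + 0) = 12*2 = 24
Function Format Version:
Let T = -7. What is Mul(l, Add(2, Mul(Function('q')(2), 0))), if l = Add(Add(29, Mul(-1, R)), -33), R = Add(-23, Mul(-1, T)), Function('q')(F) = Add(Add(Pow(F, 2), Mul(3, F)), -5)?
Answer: 24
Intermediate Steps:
Function('q')(F) = Add(-5, Pow(F, 2), Mul(3, F))
R = -16 (R = Add(-23, Mul(-1, -7)) = Add(-23, 7) = -16)
l = 12 (l = Add(Add(29, Mul(-1, -16)), -33) = Add(Add(29, 16), -33) = Add(45, -33) = 12)
Mul(l, Add(2, Mul(Function('q')(2), 0))) = Mul(12, Add(2, Mul(Add(-5, Pow(2, 2), Mul(3, 2)), 0))) = Mul(12, Add(2, Mul(Add(-5, 4, 6), 0))) = Mul(12, Add(2, Mul(5, 0))) = Mul(12, Add(2, 0)) = Mul(12, 2) = 24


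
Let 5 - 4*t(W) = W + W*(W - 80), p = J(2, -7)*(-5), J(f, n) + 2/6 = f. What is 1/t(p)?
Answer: -36/6505 ≈ -0.0055342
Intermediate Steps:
J(f, n) = -⅓ + f
p = -25/3 (p = (-⅓ + 2)*(-5) = (5/3)*(-5) = -25/3 ≈ -8.3333)
t(W) = 5/4 - W/4 - W*(-80 + W)/4 (t(W) = 5/4 - (W + W*(W - 80))/4 = 5/4 - (W + W*(-80 + W))/4 = 5/4 + (-W/4 - W*(-80 + W)/4) = 5/4 - W/4 - W*(-80 + W)/4)
1/t(p) = 1/(5/4 - (-25/3)²/4 + (79/4)*(-25/3)) = 1/(5/4 - ¼*625/9 - 1975/12) = 1/(5/4 - 625/36 - 1975/12) = 1/(-6505/36) = -36/6505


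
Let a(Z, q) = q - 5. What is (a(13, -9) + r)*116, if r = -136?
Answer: -17400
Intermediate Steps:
a(Z, q) = -5 + q
(a(13, -9) + r)*116 = ((-5 - 9) - 136)*116 = (-14 - 136)*116 = -150*116 = -17400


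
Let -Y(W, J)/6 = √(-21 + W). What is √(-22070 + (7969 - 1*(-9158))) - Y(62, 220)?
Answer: 6*√41 + I*√4943 ≈ 38.419 + 70.307*I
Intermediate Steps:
Y(W, J) = -6*√(-21 + W)
√(-22070 + (7969 - 1*(-9158))) - Y(62, 220) = √(-22070 + (7969 - 1*(-9158))) - (-6)*√(-21 + 62) = √(-22070 + (7969 + 9158)) - (-6)*√41 = √(-22070 + 17127) + 6*√41 = √(-4943) + 6*√41 = I*√4943 + 6*√41 = 6*√41 + I*√4943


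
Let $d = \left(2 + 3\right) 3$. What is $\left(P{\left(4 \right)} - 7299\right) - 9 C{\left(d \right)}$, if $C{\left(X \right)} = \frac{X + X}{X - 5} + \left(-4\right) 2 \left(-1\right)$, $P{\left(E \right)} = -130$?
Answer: $-7528$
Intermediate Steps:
$d = 15$ ($d = 5 \cdot 3 = 15$)
$C{\left(X \right)} = 8 + \frac{2 X}{-5 + X}$ ($C{\left(X \right)} = \frac{2 X}{-5 + X} - -8 = \frac{2 X}{-5 + X} + 8 = 8 + \frac{2 X}{-5 + X}$)
$\left(P{\left(4 \right)} - 7299\right) - 9 C{\left(d \right)} = \left(-130 - 7299\right) - 9 \frac{10 \left(-4 + 15\right)}{-5 + 15} = \left(-130 - 7299\right) - 9 \cdot 10 \cdot \frac{1}{10} \cdot 11 = -7429 - 9 \cdot 10 \cdot \frac{1}{10} \cdot 11 = -7429 - 99 = -7528$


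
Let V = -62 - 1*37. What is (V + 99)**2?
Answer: 0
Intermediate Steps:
V = -99 (V = -62 - 37 = -99)
(V + 99)**2 = (-99 + 99)**2 = 0**2 = 0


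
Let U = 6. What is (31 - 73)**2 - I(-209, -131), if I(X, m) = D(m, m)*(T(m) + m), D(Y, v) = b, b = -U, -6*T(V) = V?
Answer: 1109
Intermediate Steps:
T(V) = -V/6
b = -6 (b = -1*6 = -6)
D(Y, v) = -6
I(X, m) = -5*m (I(X, m) = -6*(-m/6 + m) = -5*m)
(31 - 73)**2 - I(-209, -131) = (31 - 73)**2 - (-5)*(-131) = (-42)**2 - 1*655 = 1764 - 655 = 1109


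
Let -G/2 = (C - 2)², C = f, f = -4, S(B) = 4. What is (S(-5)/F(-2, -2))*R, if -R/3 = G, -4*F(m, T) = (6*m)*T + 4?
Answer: -864/7 ≈ -123.43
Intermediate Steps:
F(m, T) = -1 - 3*T*m/2 (F(m, T) = -((6*m)*T + 4)/4 = -(6*T*m + 4)/4 = -(4 + 6*T*m)/4 = -1 - 3*T*m/2)
C = -4
G = -72 (G = -2*(-4 - 2)² = -2*(-6)² = -2*36 = -72)
R = 216 (R = -3*(-72) = 216)
(S(-5)/F(-2, -2))*R = (4/(-1 - 3/2*(-2)*(-2)))*216 = (4/(-1 - 6))*216 = (4/(-7))*216 = (4*(-⅐))*216 = -4/7*216 = -864/7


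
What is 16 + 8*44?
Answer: 368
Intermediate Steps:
16 + 8*44 = 16 + 352 = 368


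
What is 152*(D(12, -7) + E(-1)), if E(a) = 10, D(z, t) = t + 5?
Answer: 1216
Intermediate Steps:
D(z, t) = 5 + t
152*(D(12, -7) + E(-1)) = 152*((5 - 7) + 10) = 152*(-2 + 10) = 152*8 = 1216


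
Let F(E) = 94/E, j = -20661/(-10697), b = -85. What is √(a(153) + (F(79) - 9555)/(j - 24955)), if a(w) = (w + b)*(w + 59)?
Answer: 9*√79140243387149636889678/21086914946 ≈ 120.07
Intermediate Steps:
j = 20661/10697 (j = -20661*(-1/10697) = 20661/10697 ≈ 1.9315)
a(w) = (-85 + w)*(59 + w) (a(w) = (w - 85)*(w + 59) = (-85 + w)*(59 + w))
√(a(153) + (F(79) - 9555)/(j - 24955)) = √((-5015 + 153² - 26*153) + (94/79 - 9555)/(20661/10697 - 24955)) = √((-5015 + 23409 - 3978) + (94*(1/79) - 9555)/(-266922974/10697)) = √(14416 + (94/79 - 9555)*(-10697/266922974)) = √(14416 - 754751/79*(-10697/266922974)) = √(14416 + 8073571447/21086914946) = √(303997039432983/21086914946) = 9*√79140243387149636889678/21086914946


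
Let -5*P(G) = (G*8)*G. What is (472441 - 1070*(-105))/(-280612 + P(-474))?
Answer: -2923955/3200468 ≈ -0.91360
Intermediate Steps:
P(G) = -8*G**2/5 (P(G) = -G*8*G/5 = -8*G*G/5 = -8*G**2/5)
(472441 - 1070*(-105))/(-280612 + P(-474)) = (472441 - 1070*(-105))/(-280612 - 8/5*(-474)**2) = (472441 + 112350)/(-280612 - 8/5*224676) = 584791/(-280612 - 1797408/5) = 584791/(-3200468/5) = 584791*(-5/3200468) = -2923955/3200468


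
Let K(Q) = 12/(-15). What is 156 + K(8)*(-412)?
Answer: 2428/5 ≈ 485.60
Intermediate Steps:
K(Q) = -⅘ (K(Q) = 12*(-1/15) = -⅘)
156 + K(8)*(-412) = 156 - ⅘*(-412) = 156 + 1648/5 = 2428/5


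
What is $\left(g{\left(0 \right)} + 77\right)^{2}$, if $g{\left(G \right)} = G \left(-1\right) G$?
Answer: $5929$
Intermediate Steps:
$g{\left(G \right)} = - G^{2}$ ($g{\left(G \right)} = - G G = - G^{2}$)
$\left(g{\left(0 \right)} + 77\right)^{2} = \left(- 0^{2} + 77\right)^{2} = \left(\left(-1\right) 0 + 77\right)^{2} = \left(0 + 77\right)^{2} = 77^{2} = 5929$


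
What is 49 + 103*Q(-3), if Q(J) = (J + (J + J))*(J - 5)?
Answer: 7465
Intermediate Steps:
Q(J) = 3*J*(-5 + J) (Q(J) = (J + 2*J)*(-5 + J) = (3*J)*(-5 + J) = 3*J*(-5 + J))
49 + 103*Q(-3) = 49 + 103*(3*(-3)*(-5 - 3)) = 49 + 103*(3*(-3)*(-8)) = 49 + 103*72 = 49 + 7416 = 7465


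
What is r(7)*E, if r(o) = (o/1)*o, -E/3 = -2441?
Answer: 358827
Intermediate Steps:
E = 7323 (E = -3*(-2441) = 7323)
r(o) = o² (r(o) = (o*1)*o = o*o = o²)
r(7)*E = 7²*7323 = 49*7323 = 358827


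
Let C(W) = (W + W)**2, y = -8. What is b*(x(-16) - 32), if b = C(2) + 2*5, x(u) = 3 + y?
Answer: -962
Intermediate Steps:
x(u) = -5 (x(u) = 3 - 8 = -5)
C(W) = 4*W**2 (C(W) = (2*W)**2 = 4*W**2)
b = 26 (b = 4*2**2 + 2*5 = 4*4 + 10 = 16 + 10 = 26)
b*(x(-16) - 32) = 26*(-5 - 32) = 26*(-37) = -962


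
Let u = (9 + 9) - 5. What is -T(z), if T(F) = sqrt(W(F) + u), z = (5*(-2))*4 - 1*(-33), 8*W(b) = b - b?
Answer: -sqrt(13) ≈ -3.6056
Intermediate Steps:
W(b) = 0 (W(b) = (b - b)/8 = (1/8)*0 = 0)
u = 13 (u = 18 - 5 = 13)
z = -7 (z = -10*4 + 33 = -40 + 33 = -7)
T(F) = sqrt(13) (T(F) = sqrt(0 + 13) = sqrt(13))
-T(z) = -sqrt(13)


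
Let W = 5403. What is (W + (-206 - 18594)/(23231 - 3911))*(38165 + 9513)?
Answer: 124400436362/483 ≈ 2.5756e+8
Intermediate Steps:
(W + (-206 - 18594)/(23231 - 3911))*(38165 + 9513) = (5403 + (-206 - 18594)/(23231 - 3911))*(38165 + 9513) = (5403 - 18800/19320)*47678 = (5403 - 18800*1/19320)*47678 = (5403 - 470/483)*47678 = (2609179/483)*47678 = 124400436362/483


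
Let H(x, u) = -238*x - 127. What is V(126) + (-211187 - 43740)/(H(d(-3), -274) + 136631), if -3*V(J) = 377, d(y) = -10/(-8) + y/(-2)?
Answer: -103960085/815097 ≈ -127.54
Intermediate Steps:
d(y) = 5/4 - y/2 (d(y) = -10*(-⅛) + y*(-½) = 5/4 - y/2)
V(J) = -377/3 (V(J) = -⅓*377 = -377/3)
H(x, u) = -127 - 238*x
V(126) + (-211187 - 43740)/(H(d(-3), -274) + 136631) = -377/3 + (-211187 - 43740)/((-127 - 238*(5/4 - ½*(-3))) + 136631) = -377/3 - 254927/((-127 - 238*(5/4 + 3/2)) + 136631) = -377/3 - 254927/((-127 - 238*11/4) + 136631) = -377/3 - 254927/((-127 - 1309/2) + 136631) = -377/3 - 254927/(-1563/2 + 136631) = -377/3 - 254927/271699/2 = -377/3 - 254927*2/271699 = -377/3 - 509854/271699 = -103960085/815097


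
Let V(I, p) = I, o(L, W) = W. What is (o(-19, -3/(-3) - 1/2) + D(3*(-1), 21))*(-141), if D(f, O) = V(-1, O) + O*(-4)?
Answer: 23829/2 ≈ 11915.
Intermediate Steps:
D(f, O) = -1 - 4*O (D(f, O) = -1 + O*(-4) = -1 - 4*O)
(o(-19, -3/(-3) - 1/2) + D(3*(-1), 21))*(-141) = ((-3/(-3) - 1/2) + (-1 - 4*21))*(-141) = ((-3*(-1/3) - 1*1/2) + (-1 - 84))*(-141) = ((1 - 1/2) - 85)*(-141) = (1/2 - 85)*(-141) = -169/2*(-141) = 23829/2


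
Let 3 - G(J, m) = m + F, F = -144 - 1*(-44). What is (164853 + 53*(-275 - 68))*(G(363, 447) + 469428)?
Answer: 68802426616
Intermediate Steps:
F = -100 (F = -144 + 44 = -100)
G(J, m) = 103 - m (G(J, m) = 3 - (m - 100) = 3 - (-100 + m) = 3 + (100 - m) = 103 - m)
(164853 + 53*(-275 - 68))*(G(363, 447) + 469428) = (164853 + 53*(-275 - 68))*((103 - 1*447) + 469428) = (164853 + 53*(-343))*((103 - 447) + 469428) = (164853 - 18179)*(-344 + 469428) = 146674*469084 = 68802426616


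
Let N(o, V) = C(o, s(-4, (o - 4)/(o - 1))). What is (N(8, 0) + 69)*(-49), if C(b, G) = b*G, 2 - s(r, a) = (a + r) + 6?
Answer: -3157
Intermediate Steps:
s(r, a) = -4 - a - r (s(r, a) = 2 - ((a + r) + 6) = 2 - (6 + a + r) = 2 + (-6 - a - r) = -4 - a - r)
C(b, G) = G*b
N(o, V) = -o*(-4 + o)/(-1 + o) (N(o, V) = (-4 - (o - 4)/(o - 1) - 1*(-4))*o = (-4 - (-4 + o)/(-1 + o) + 4)*o = (-(-4 + o)/(-1 + o))*o = -o*(-4 + o)/(-1 + o))
(N(8, 0) + 69)*(-49) = (8*(4 - 1*8)/(-1 + 8) + 69)*(-49) = (8*(4 - 8)/7 + 69)*(-49) = (8*(1/7)*(-4) + 69)*(-49) = (-32/7 + 69)*(-49) = (451/7)*(-49) = -3157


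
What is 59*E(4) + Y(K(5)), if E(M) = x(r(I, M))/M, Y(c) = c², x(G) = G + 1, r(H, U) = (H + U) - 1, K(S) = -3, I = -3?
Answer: 95/4 ≈ 23.750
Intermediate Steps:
r(H, U) = -1 + H + U
x(G) = 1 + G
E(M) = (-3 + M)/M (E(M) = (1 + (-1 - 3 + M))/M = (1 + (-4 + M))/M = (-3 + M)/M)
59*E(4) + Y(K(5)) = 59*((-3 + 4)/4) + (-3)² = 59*((¼)*1) + 9 = 59*(¼) + 9 = 59/4 + 9 = 95/4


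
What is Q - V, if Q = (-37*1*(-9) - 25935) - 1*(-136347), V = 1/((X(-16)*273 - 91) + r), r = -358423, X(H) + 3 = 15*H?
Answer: 47050345486/424853 ≈ 1.1075e+5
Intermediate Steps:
X(H) = -3 + 15*H
V = -1/424853 (V = 1/(((-3 + 15*(-16))*273 - 91) - 358423) = 1/(((-3 - 240)*273 - 91) - 358423) = 1/((-243*273 - 91) - 358423) = 1/((-66339 - 91) - 358423) = 1/(-66430 - 358423) = 1/(-424853) = -1/424853 ≈ -2.3538e-6)
Q = 110745 (Q = (-37*(-9) - 25935) + 136347 = (333 - 25935) + 136347 = -25602 + 136347 = 110745)
Q - V = 110745 - 1*(-1/424853) = 110745 + 1/424853 = 47050345486/424853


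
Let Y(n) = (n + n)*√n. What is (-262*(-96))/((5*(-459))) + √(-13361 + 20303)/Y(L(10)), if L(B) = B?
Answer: -8384/765 + √17355/100 ≈ -9.6421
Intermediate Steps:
Y(n) = 2*n^(3/2) (Y(n) = (2*n)*√n = 2*n^(3/2))
(-262*(-96))/((5*(-459))) + √(-13361 + 20303)/Y(L(10)) = (-262*(-96))/((5*(-459))) + √(-13361 + 20303)/((2*10^(3/2))) = 25152/(-2295) + √6942/((2*(10*√10))) = 25152*(-1/2295) + √6942/((20*√10)) = -8384/765 + √6942*(√10/200) = -8384/765 + √17355/100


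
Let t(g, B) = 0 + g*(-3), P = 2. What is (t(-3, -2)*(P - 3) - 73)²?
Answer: 6724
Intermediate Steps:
t(g, B) = -3*g (t(g, B) = 0 - 3*g = -3*g)
(t(-3, -2)*(P - 3) - 73)² = ((-3*(-3))*(2 - 3) - 73)² = (9*(-1) - 73)² = (-9 - 73)² = (-82)² = 6724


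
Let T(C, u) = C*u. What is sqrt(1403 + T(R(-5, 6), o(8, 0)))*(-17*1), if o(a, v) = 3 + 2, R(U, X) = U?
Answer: -17*sqrt(1378) ≈ -631.06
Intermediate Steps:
o(a, v) = 5
sqrt(1403 + T(R(-5, 6), o(8, 0)))*(-17*1) = sqrt(1403 - 5*5)*(-17*1) = sqrt(1403 - 25)*(-17) = sqrt(1378)*(-17) = -17*sqrt(1378)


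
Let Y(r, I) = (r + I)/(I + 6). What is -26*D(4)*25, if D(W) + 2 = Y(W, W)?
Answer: 780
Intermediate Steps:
Y(r, I) = (I + r)/(6 + I)
D(W) = -2 + 2*W/(6 + W) (D(W) = -2 + (W + W)/(6 + W) = -2 + (2*W)/(6 + W) = -2 + 2*W/(6 + W))
-26*D(4)*25 = -(-312)/(6 + 4)*25 = -(-312)/10*25 = -26*(-6/5)*25 = (156/5)*25 = 780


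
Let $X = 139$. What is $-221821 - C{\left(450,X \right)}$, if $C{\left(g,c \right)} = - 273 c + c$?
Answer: $-184013$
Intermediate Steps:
$C{\left(g,c \right)} = - 272 c$
$-221821 - C{\left(450,X \right)} = -221821 - \left(-272\right) 139 = -221821 - -37808 = -221821 + 37808 = -184013$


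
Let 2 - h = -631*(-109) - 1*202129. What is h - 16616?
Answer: 116736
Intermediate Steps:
h = 133352 (h = 2 - (-631*(-109) - 1*202129) = 2 - (68779 - 202129) = 2 - 1*(-133350) = 2 + 133350 = 133352)
h - 16616 = 133352 - 16616 = 116736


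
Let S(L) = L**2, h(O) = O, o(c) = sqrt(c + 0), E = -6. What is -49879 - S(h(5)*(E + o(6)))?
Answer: -50929 + 300*sqrt(6) ≈ -50194.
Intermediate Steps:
o(c) = sqrt(c)
-49879 - S(h(5)*(E + o(6))) = -49879 - (5*(-6 + sqrt(6)))**2 = -49879 - (-30 + 5*sqrt(6))**2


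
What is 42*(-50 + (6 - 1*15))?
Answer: -2478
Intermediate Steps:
42*(-50 + (6 - 1*15)) = 42*(-50 + (6 - 15)) = 42*(-50 - 9) = 42*(-59) = -2478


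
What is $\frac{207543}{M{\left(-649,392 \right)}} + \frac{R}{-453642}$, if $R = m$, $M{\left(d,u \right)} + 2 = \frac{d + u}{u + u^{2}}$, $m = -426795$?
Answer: $- \frac{4834758309795527}{46629709966} \approx -1.0368 \cdot 10^{5}$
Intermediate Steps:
$M{\left(d,u \right)} = -2 + \frac{d + u}{u + u^{2}}$
$R = -426795$
$\frac{207543}{M{\left(-649,392 \right)}} + \frac{R}{-453642} = \frac{207543}{\frac{1}{392} \frac{1}{1 + 392} \left(-649 - 392 - 2 \cdot 392^{2}\right)} - \frac{426795}{-453642} = \frac{207543}{\frac{1}{392} \cdot \frac{1}{393} \left(-649 - 392 - 307328\right)} - - \frac{142265}{151214} = \frac{207543}{\frac{1}{392} \cdot \frac{1}{393} \left(-649 - 392 - 307328\right)} + \frac{142265}{151214} = \frac{207543}{\frac{1}{392} \cdot \frac{1}{393} \left(-308369\right)} + \frac{142265}{151214} = \frac{207543}{- \frac{308369}{154056}} + \frac{142265}{151214} = 207543 \left(- \frac{154056}{308369}\right) + \frac{142265}{151214} = - \frac{31973244408}{308369} + \frac{142265}{151214} = - \frac{4834758309795527}{46629709966}$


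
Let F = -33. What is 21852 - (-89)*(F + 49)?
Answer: 23276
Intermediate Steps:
21852 - (-89)*(F + 49) = 21852 - (-89)*(-33 + 49) = 21852 - (-89)*16 = 21852 - 1*(-1424) = 21852 + 1424 = 23276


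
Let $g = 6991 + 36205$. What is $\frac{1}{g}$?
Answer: $\frac{1}{43196} \approx 2.315 \cdot 10^{-5}$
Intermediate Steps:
$g = 43196$
$\frac{1}{g} = \frac{1}{43196}$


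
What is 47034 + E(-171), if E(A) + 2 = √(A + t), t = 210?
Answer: 47032 + √39 ≈ 47038.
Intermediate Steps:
E(A) = -2 + √(210 + A) (E(A) = -2 + √(A + 210) = -2 + √(210 + A))
47034 + E(-171) = 47034 + (-2 + √(210 - 171)) = 47034 + (-2 + √39) = 47032 + √39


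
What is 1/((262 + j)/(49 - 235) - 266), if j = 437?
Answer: -62/16725 ≈ -0.0037070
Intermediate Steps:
1/((262 + j)/(49 - 235) - 266) = 1/((262 + 437)/(49 - 235) - 266) = 1/(699/(-186) - 266) = 1/(699*(-1/186) - 266) = 1/(-233/62 - 266) = 1/(-16725/62) = -62/16725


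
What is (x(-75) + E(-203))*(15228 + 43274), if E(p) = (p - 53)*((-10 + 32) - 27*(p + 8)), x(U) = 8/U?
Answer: -5938561888816/75 ≈ -7.9181e+10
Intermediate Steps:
E(p) = (-194 - 27*p)*(-53 + p) (E(p) = (-53 + p)*(22 - 27*(8 + p)) = (-53 + p)*(22 + (-216 - 27*p)) = (-53 + p)*(-194 - 27*p) = (-194 - 27*p)*(-53 + p))
(x(-75) + E(-203))*(15228 + 43274) = (8/(-75) + (10282 - 27*(-203)² + 1237*(-203)))*(15228 + 43274) = (8*(-1/75) + (10282 - 27*41209 - 251111))*58502 = (-8/75 + (10282 - 1112643 - 251111))*58502 = (-8/75 - 1353472)*58502 = -101510408/75*58502 = -5938561888816/75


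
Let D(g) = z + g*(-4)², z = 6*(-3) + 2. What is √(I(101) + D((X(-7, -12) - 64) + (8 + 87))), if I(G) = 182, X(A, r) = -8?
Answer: √534 ≈ 23.108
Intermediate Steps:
z = -16 (z = -18 + 2 = -16)
D(g) = -16 + 16*g (D(g) = -16 + g*(-4)² = -16 + g*16 = -16 + 16*g)
√(I(101) + D((X(-7, -12) - 64) + (8 + 87))) = √(182 + (-16 + 16*((-8 - 64) + (8 + 87)))) = √(182 + (-16 + 16*(-72 + 95))) = √(182 + (-16 + 16*23)) = √(182 + (-16 + 368)) = √(182 + 352) = √534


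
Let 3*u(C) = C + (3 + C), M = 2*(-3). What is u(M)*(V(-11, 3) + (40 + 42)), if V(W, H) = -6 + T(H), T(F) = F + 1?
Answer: -240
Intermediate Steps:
M = -6
T(F) = 1 + F
u(C) = 1 + 2*C/3 (u(C) = (C + (3 + C))/3 = (3 + 2*C)/3 = 1 + 2*C/3)
V(W, H) = -5 + H (V(W, H) = -6 + (1 + H) = -5 + H)
u(M)*(V(-11, 3) + (40 + 42)) = (1 + (2/3)*(-6))*((-5 + 3) + (40 + 42)) = (1 - 4)*(-2 + 82) = -3*80 = -240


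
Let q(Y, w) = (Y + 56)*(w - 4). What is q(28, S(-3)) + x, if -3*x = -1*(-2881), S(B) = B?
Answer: -4645/3 ≈ -1548.3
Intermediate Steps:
x = -2881/3 (x = -(-1)*(-2881)/3 = -⅓*2881 = -2881/3 ≈ -960.33)
q(Y, w) = (-4 + w)*(56 + Y) (q(Y, w) = (56 + Y)*(-4 + w) = (-4 + w)*(56 + Y))
q(28, S(-3)) + x = (-224 - 4*28 + 56*(-3) + 28*(-3)) - 2881/3 = (-224 - 112 - 168 - 84) - 2881/3 = -588 - 2881/3 = -4645/3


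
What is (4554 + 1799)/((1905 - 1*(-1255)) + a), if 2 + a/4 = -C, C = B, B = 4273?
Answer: -6353/13940 ≈ -0.45574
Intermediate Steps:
C = 4273
a = -17100 (a = -8 + 4*(-1*4273) = -8 + 4*(-4273) = -8 - 17092 = -17100)
(4554 + 1799)/((1905 - 1*(-1255)) + a) = (4554 + 1799)/((1905 - 1*(-1255)) - 17100) = 6353/((1905 + 1255) - 17100) = 6353/(3160 - 17100) = 6353/(-13940) = 6353*(-1/13940) = -6353/13940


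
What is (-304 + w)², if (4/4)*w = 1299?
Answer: 990025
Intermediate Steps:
w = 1299
(-304 + w)² = (-304 + 1299)² = 995² = 990025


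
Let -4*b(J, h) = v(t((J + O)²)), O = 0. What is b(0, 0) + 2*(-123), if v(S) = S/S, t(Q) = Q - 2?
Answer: -985/4 ≈ -246.25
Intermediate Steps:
t(Q) = -2 + Q
v(S) = 1
b(J, h) = -¼ (b(J, h) = -¼*1 = -¼)
b(0, 0) + 2*(-123) = -¼ + 2*(-123) = -¼ - 246 = -985/4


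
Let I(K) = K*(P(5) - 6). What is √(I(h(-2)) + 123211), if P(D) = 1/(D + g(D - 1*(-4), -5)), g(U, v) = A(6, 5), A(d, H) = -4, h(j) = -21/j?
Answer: √492634/2 ≈ 350.94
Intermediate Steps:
g(U, v) = -4
P(D) = 1/(-4 + D) (P(D) = 1/(D - 4) = 1/(-4 + D))
I(K) = -5*K (I(K) = K*(1/(-4 + 5) - 6) = K*(1/1 - 6) = K*(1 - 6) = K*(-5) = -5*K)
√(I(h(-2)) + 123211) = √(-(-105)/(-2) + 123211) = √(-(-105)*(-1)/2 + 123211) = √(-5*21/2 + 123211) = √(-105/2 + 123211) = √(246317/2) = √492634/2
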